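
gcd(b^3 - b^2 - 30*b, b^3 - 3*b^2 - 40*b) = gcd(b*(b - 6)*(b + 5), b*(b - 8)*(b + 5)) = b^2 + 5*b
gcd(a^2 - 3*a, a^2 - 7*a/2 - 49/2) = 1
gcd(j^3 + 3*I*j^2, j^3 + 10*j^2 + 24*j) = j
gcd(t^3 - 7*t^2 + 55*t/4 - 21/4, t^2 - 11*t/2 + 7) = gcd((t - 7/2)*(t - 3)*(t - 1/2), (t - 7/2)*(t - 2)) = t - 7/2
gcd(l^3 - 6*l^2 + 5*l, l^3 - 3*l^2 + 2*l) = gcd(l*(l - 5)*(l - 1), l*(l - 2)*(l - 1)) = l^2 - l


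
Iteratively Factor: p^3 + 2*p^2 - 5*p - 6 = (p + 3)*(p^2 - p - 2) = (p + 1)*(p + 3)*(p - 2)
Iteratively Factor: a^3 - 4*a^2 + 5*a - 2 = (a - 1)*(a^2 - 3*a + 2) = (a - 1)^2*(a - 2)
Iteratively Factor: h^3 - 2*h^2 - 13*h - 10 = (h - 5)*(h^2 + 3*h + 2) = (h - 5)*(h + 2)*(h + 1)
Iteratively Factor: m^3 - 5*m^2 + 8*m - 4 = (m - 1)*(m^2 - 4*m + 4) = (m - 2)*(m - 1)*(m - 2)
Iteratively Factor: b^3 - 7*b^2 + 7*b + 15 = (b - 5)*(b^2 - 2*b - 3) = (b - 5)*(b + 1)*(b - 3)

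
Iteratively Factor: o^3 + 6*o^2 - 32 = (o + 4)*(o^2 + 2*o - 8) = (o - 2)*(o + 4)*(o + 4)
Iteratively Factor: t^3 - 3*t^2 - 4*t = (t + 1)*(t^2 - 4*t) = t*(t + 1)*(t - 4)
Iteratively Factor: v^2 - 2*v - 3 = (v - 3)*(v + 1)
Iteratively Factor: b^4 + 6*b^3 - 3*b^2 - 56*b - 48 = (b + 4)*(b^3 + 2*b^2 - 11*b - 12) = (b + 1)*(b + 4)*(b^2 + b - 12) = (b + 1)*(b + 4)^2*(b - 3)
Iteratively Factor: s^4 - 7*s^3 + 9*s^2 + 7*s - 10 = (s - 2)*(s^3 - 5*s^2 - s + 5) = (s - 2)*(s - 1)*(s^2 - 4*s - 5) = (s - 2)*(s - 1)*(s + 1)*(s - 5)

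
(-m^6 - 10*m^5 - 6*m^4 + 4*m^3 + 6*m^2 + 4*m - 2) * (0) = 0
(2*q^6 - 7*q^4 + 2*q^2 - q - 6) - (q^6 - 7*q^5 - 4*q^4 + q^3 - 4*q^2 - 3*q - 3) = q^6 + 7*q^5 - 3*q^4 - q^3 + 6*q^2 + 2*q - 3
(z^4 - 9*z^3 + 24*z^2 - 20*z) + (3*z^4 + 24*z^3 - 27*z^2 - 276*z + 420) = 4*z^4 + 15*z^3 - 3*z^2 - 296*z + 420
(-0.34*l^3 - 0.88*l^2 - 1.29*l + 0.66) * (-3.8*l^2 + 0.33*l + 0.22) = 1.292*l^5 + 3.2318*l^4 + 4.5368*l^3 - 3.1273*l^2 - 0.066*l + 0.1452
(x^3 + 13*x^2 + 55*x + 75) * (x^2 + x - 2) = x^5 + 14*x^4 + 66*x^3 + 104*x^2 - 35*x - 150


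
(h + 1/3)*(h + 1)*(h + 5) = h^3 + 19*h^2/3 + 7*h + 5/3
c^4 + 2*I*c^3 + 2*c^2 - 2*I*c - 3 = (c - 1)*(c + 1)*(c - I)*(c + 3*I)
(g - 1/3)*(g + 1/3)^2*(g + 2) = g^4 + 7*g^3/3 + 5*g^2/9 - 7*g/27 - 2/27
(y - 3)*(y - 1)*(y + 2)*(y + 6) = y^4 + 4*y^3 - 17*y^2 - 24*y + 36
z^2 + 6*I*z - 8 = (z + 2*I)*(z + 4*I)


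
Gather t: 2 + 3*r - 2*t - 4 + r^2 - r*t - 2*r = r^2 + r + t*(-r - 2) - 2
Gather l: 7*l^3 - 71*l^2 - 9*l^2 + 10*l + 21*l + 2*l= 7*l^3 - 80*l^2 + 33*l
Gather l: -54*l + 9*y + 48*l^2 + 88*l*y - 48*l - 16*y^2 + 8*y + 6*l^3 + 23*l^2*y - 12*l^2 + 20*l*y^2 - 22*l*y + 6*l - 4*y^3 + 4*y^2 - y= 6*l^3 + l^2*(23*y + 36) + l*(20*y^2 + 66*y - 96) - 4*y^3 - 12*y^2 + 16*y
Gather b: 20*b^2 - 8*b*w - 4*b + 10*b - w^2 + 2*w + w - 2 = 20*b^2 + b*(6 - 8*w) - w^2 + 3*w - 2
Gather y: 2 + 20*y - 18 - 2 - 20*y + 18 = 0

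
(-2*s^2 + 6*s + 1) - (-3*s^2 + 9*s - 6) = s^2 - 3*s + 7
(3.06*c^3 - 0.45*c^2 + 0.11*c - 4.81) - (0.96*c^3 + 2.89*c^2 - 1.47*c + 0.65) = 2.1*c^3 - 3.34*c^2 + 1.58*c - 5.46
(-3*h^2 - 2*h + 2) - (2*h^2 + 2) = -5*h^2 - 2*h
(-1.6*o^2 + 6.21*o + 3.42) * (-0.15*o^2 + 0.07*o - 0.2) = 0.24*o^4 - 1.0435*o^3 + 0.2417*o^2 - 1.0026*o - 0.684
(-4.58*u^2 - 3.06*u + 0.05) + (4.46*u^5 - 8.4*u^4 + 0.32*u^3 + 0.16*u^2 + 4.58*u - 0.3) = 4.46*u^5 - 8.4*u^4 + 0.32*u^3 - 4.42*u^2 + 1.52*u - 0.25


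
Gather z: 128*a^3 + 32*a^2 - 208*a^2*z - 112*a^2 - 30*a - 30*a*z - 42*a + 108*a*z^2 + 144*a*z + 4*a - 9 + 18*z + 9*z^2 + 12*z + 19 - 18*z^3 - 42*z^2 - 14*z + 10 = 128*a^3 - 80*a^2 - 68*a - 18*z^3 + z^2*(108*a - 33) + z*(-208*a^2 + 114*a + 16) + 20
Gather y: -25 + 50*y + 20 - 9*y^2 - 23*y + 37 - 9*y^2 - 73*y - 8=-18*y^2 - 46*y + 24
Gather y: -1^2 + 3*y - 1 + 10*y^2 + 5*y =10*y^2 + 8*y - 2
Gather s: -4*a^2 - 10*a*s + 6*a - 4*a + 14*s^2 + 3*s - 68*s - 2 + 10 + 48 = -4*a^2 + 2*a + 14*s^2 + s*(-10*a - 65) + 56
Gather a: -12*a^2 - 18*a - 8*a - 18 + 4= -12*a^2 - 26*a - 14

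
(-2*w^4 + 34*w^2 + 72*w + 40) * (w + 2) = -2*w^5 - 4*w^4 + 34*w^3 + 140*w^2 + 184*w + 80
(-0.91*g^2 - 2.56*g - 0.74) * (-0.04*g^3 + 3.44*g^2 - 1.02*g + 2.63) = 0.0364*g^5 - 3.028*g^4 - 7.8486*g^3 - 2.3277*g^2 - 5.978*g - 1.9462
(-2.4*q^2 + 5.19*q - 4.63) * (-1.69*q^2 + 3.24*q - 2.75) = 4.056*q^4 - 16.5471*q^3 + 31.2403*q^2 - 29.2737*q + 12.7325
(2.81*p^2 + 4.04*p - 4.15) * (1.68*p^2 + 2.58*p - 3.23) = 4.7208*p^4 + 14.037*p^3 - 5.6251*p^2 - 23.7562*p + 13.4045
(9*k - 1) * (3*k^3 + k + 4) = 27*k^4 - 3*k^3 + 9*k^2 + 35*k - 4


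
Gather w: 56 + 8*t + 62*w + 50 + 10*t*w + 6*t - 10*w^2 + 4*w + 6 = 14*t - 10*w^2 + w*(10*t + 66) + 112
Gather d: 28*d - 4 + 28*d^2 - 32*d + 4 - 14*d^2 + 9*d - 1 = 14*d^2 + 5*d - 1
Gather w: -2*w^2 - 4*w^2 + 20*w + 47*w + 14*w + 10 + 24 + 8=-6*w^2 + 81*w + 42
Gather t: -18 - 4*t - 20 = -4*t - 38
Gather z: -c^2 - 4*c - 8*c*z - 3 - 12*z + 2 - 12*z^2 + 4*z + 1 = -c^2 - 4*c - 12*z^2 + z*(-8*c - 8)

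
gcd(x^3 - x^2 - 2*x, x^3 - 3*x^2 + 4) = x^2 - x - 2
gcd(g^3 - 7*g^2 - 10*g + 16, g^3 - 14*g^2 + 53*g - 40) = g^2 - 9*g + 8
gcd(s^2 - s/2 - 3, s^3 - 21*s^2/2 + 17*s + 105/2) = s + 3/2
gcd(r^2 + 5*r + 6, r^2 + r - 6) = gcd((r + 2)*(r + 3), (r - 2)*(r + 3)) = r + 3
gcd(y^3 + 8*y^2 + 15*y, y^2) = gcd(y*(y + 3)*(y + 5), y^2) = y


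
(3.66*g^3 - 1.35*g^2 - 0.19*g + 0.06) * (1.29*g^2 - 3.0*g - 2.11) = 4.7214*g^5 - 12.7215*g^4 - 3.9177*g^3 + 3.4959*g^2 + 0.2209*g - 0.1266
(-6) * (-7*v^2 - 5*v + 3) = 42*v^2 + 30*v - 18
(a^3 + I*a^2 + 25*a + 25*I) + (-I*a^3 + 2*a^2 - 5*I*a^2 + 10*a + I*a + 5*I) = a^3 - I*a^3 + 2*a^2 - 4*I*a^2 + 35*a + I*a + 30*I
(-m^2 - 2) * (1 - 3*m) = 3*m^3 - m^2 + 6*m - 2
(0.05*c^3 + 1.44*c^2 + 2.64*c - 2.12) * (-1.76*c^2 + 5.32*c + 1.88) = -0.088*c^5 - 2.2684*c^4 + 3.1084*c^3 + 20.4832*c^2 - 6.3152*c - 3.9856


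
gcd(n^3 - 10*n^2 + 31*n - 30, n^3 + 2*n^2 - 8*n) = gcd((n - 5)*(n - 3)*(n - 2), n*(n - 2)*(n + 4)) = n - 2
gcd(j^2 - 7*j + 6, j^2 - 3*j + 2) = j - 1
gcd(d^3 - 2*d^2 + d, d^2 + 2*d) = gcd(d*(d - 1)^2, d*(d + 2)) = d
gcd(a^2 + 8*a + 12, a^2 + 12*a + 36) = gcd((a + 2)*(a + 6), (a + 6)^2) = a + 6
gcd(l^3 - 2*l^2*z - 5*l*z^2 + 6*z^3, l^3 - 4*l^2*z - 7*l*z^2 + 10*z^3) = -l^2 - l*z + 2*z^2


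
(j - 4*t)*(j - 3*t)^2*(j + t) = j^4 - 9*j^3*t + 23*j^2*t^2 - 3*j*t^3 - 36*t^4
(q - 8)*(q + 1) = q^2 - 7*q - 8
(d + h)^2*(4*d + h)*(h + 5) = 4*d^3*h + 20*d^3 + 9*d^2*h^2 + 45*d^2*h + 6*d*h^3 + 30*d*h^2 + h^4 + 5*h^3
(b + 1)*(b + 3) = b^2 + 4*b + 3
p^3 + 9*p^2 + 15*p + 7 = (p + 1)^2*(p + 7)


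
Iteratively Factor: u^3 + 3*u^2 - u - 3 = (u + 3)*(u^2 - 1) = (u - 1)*(u + 3)*(u + 1)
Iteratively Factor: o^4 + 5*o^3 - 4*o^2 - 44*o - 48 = (o + 2)*(o^3 + 3*o^2 - 10*o - 24) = (o - 3)*(o + 2)*(o^2 + 6*o + 8) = (o - 3)*(o + 2)^2*(o + 4)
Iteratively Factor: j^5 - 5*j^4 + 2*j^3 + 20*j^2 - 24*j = (j)*(j^4 - 5*j^3 + 2*j^2 + 20*j - 24) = j*(j - 2)*(j^3 - 3*j^2 - 4*j + 12) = j*(j - 2)^2*(j^2 - j - 6) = j*(j - 3)*(j - 2)^2*(j + 2)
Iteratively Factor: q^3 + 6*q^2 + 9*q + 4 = (q + 1)*(q^2 + 5*q + 4) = (q + 1)^2*(q + 4)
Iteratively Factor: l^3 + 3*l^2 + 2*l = (l)*(l^2 + 3*l + 2) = l*(l + 1)*(l + 2)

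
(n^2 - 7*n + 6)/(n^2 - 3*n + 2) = (n - 6)/(n - 2)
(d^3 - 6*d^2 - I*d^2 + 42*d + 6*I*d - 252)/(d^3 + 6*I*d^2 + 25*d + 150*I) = (d^2 - d*(6 + 7*I) + 42*I)/(d^2 + 25)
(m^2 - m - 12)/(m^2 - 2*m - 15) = (m - 4)/(m - 5)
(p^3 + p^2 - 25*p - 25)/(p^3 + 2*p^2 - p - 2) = (p^2 - 25)/(p^2 + p - 2)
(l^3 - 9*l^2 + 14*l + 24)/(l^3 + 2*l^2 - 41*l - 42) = (l - 4)/(l + 7)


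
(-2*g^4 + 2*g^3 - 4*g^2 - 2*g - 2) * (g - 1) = -2*g^5 + 4*g^4 - 6*g^3 + 2*g^2 + 2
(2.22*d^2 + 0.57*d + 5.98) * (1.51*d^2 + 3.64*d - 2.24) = 3.3522*d^4 + 8.9415*d^3 + 6.1318*d^2 + 20.4904*d - 13.3952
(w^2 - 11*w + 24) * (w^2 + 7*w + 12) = w^4 - 4*w^3 - 41*w^2 + 36*w + 288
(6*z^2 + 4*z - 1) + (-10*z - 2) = 6*z^2 - 6*z - 3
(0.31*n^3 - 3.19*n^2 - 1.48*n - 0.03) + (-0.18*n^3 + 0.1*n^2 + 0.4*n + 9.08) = 0.13*n^3 - 3.09*n^2 - 1.08*n + 9.05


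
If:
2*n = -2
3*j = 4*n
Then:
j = -4/3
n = -1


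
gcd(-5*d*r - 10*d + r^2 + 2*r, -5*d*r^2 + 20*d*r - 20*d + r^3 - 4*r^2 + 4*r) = -5*d + r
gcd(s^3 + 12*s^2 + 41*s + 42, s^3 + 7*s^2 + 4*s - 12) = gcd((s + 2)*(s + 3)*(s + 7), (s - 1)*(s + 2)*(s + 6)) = s + 2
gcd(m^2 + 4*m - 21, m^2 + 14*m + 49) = m + 7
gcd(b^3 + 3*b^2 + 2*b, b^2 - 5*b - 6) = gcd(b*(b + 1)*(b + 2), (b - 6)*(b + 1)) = b + 1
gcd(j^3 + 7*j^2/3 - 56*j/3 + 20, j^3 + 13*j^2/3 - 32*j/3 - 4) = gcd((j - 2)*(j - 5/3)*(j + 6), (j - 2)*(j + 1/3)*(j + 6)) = j^2 + 4*j - 12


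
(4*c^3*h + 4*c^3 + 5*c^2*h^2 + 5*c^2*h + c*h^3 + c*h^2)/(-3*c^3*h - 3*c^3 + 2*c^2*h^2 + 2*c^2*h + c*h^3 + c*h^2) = (-4*c^2 - 5*c*h - h^2)/(3*c^2 - 2*c*h - h^2)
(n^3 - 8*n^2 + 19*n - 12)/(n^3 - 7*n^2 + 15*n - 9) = (n - 4)/(n - 3)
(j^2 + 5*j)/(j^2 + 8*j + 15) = j/(j + 3)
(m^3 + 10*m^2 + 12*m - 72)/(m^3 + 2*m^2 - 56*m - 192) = (m^2 + 4*m - 12)/(m^2 - 4*m - 32)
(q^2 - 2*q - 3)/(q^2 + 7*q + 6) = (q - 3)/(q + 6)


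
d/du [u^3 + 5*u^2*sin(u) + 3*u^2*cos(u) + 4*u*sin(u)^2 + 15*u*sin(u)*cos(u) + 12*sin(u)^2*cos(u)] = -3*u^2*sin(u) + 5*u^2*cos(u) + 3*u^2 + 10*u*sin(u) + 4*u*sin(2*u) + 6*u*cos(u) + 15*u*cos(2*u) - 3*sin(u) + 15*sin(2*u)/2 + 9*sin(3*u) - 2*cos(2*u) + 2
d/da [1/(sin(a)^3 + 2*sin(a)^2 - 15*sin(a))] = (-3*cos(a) - 4/tan(a) + 15*cos(a)/sin(a)^2)/((sin(a) - 3)^2*(sin(a) + 5)^2)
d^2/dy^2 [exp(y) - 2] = exp(y)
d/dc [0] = 0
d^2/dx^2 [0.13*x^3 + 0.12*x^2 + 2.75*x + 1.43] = 0.78*x + 0.24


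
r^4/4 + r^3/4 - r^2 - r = r*(r/4 + 1/2)*(r - 2)*(r + 1)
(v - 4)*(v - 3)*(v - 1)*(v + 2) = v^4 - 6*v^3 + 3*v^2 + 26*v - 24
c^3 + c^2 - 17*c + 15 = (c - 3)*(c - 1)*(c + 5)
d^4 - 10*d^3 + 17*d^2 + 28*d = d*(d - 7)*(d - 4)*(d + 1)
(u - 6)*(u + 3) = u^2 - 3*u - 18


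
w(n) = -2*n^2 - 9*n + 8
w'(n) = -4*n - 9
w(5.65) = -106.70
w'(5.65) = -31.60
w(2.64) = -29.70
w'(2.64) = -19.56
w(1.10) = -4.32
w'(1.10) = -13.40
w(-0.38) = 11.13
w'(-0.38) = -7.48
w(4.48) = -72.46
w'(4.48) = -26.92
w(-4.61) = 6.99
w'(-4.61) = 9.44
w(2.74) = -31.68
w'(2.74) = -19.96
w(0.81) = -0.60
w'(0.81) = -12.24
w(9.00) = -235.00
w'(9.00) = -45.00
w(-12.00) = -172.00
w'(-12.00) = 39.00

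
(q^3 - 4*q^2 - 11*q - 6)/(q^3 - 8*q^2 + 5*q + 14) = (q^2 - 5*q - 6)/(q^2 - 9*q + 14)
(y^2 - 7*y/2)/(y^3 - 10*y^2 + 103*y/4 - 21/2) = 2*y/(2*y^2 - 13*y + 6)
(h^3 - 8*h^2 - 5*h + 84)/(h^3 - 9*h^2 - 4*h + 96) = (h - 7)/(h - 8)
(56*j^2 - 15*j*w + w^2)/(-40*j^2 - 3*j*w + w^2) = (-7*j + w)/(5*j + w)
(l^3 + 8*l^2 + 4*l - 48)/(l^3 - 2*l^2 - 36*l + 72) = (l + 4)/(l - 6)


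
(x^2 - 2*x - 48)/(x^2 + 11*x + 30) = (x - 8)/(x + 5)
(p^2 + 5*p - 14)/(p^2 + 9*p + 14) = (p - 2)/(p + 2)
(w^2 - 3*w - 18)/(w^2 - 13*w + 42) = (w + 3)/(w - 7)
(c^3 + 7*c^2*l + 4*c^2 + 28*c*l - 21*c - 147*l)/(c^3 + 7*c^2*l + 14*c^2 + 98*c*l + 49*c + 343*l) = (c - 3)/(c + 7)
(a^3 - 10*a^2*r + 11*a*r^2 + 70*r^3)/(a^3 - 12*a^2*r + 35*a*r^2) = (a + 2*r)/a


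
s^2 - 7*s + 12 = (s - 4)*(s - 3)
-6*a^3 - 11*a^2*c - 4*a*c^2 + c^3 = (-6*a + c)*(a + c)^2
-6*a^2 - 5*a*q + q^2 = (-6*a + q)*(a + q)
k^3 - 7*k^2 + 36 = (k - 6)*(k - 3)*(k + 2)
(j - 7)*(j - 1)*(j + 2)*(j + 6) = j^4 - 45*j^2 - 40*j + 84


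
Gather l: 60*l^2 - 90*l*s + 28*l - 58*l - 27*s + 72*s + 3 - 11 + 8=60*l^2 + l*(-90*s - 30) + 45*s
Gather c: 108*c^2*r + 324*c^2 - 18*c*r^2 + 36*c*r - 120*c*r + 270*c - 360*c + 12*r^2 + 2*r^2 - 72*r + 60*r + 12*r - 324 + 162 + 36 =c^2*(108*r + 324) + c*(-18*r^2 - 84*r - 90) + 14*r^2 - 126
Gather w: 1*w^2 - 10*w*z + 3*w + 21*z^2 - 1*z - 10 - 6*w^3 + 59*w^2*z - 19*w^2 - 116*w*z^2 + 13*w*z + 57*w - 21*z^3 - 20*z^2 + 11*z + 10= -6*w^3 + w^2*(59*z - 18) + w*(-116*z^2 + 3*z + 60) - 21*z^3 + z^2 + 10*z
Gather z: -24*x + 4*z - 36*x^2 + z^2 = -36*x^2 - 24*x + z^2 + 4*z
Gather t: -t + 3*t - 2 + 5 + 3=2*t + 6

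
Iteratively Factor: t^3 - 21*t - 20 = (t + 4)*(t^2 - 4*t - 5) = (t - 5)*(t + 4)*(t + 1)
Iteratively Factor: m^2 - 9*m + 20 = (m - 5)*(m - 4)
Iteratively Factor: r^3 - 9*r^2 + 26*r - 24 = (r - 3)*(r^2 - 6*r + 8) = (r - 3)*(r - 2)*(r - 4)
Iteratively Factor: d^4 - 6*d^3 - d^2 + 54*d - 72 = (d + 3)*(d^3 - 9*d^2 + 26*d - 24) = (d - 4)*(d + 3)*(d^2 - 5*d + 6) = (d - 4)*(d - 3)*(d + 3)*(d - 2)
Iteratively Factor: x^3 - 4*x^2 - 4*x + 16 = (x + 2)*(x^2 - 6*x + 8) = (x - 2)*(x + 2)*(x - 4)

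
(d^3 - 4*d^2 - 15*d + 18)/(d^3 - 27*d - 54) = (d - 1)/(d + 3)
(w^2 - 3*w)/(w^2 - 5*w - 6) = w*(3 - w)/(-w^2 + 5*w + 6)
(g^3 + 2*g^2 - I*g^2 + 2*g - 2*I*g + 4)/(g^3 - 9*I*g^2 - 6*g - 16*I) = (g + 2)/(g - 8*I)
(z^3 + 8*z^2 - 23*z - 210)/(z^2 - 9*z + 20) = (z^2 + 13*z + 42)/(z - 4)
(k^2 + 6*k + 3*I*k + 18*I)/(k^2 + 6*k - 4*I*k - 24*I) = (k + 3*I)/(k - 4*I)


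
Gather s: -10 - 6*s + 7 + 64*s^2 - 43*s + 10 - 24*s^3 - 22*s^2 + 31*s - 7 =-24*s^3 + 42*s^2 - 18*s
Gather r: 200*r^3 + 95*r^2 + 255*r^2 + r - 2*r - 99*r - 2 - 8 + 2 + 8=200*r^3 + 350*r^2 - 100*r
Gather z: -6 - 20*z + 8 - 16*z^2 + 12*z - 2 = -16*z^2 - 8*z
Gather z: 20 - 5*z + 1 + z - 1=20 - 4*z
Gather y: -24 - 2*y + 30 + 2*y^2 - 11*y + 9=2*y^2 - 13*y + 15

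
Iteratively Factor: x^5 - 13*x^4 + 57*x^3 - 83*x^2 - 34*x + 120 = (x + 1)*(x^4 - 14*x^3 + 71*x^2 - 154*x + 120) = (x - 4)*(x + 1)*(x^3 - 10*x^2 + 31*x - 30) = (x - 5)*(x - 4)*(x + 1)*(x^2 - 5*x + 6) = (x - 5)*(x - 4)*(x - 2)*(x + 1)*(x - 3)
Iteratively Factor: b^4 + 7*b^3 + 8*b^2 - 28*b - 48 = (b - 2)*(b^3 + 9*b^2 + 26*b + 24) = (b - 2)*(b + 2)*(b^2 + 7*b + 12) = (b - 2)*(b + 2)*(b + 3)*(b + 4)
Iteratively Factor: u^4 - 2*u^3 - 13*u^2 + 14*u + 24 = (u + 3)*(u^3 - 5*u^2 + 2*u + 8) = (u - 4)*(u + 3)*(u^2 - u - 2) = (u - 4)*(u - 2)*(u + 3)*(u + 1)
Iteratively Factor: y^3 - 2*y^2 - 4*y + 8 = (y + 2)*(y^2 - 4*y + 4) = (y - 2)*(y + 2)*(y - 2)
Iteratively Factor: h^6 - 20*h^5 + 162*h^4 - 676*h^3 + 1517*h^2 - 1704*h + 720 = (h - 4)*(h^5 - 16*h^4 + 98*h^3 - 284*h^2 + 381*h - 180) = (h - 5)*(h - 4)*(h^4 - 11*h^3 + 43*h^2 - 69*h + 36) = (h - 5)*(h - 4)*(h - 3)*(h^3 - 8*h^2 + 19*h - 12) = (h - 5)*(h - 4)*(h - 3)*(h - 1)*(h^2 - 7*h + 12) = (h - 5)*(h - 4)*(h - 3)^2*(h - 1)*(h - 4)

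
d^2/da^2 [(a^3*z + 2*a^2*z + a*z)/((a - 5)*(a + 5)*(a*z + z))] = 2*(a^3 + 75*a^2 + 75*a + 625)/(a^6 - 75*a^4 + 1875*a^2 - 15625)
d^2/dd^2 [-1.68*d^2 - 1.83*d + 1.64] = -3.36000000000000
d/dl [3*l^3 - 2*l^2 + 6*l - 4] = 9*l^2 - 4*l + 6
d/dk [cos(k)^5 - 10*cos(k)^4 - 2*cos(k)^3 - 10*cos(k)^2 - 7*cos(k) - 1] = (-5*cos(k)^4 + 40*cos(k)^3 + 6*cos(k)^2 + 20*cos(k) + 7)*sin(k)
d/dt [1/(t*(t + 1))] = (-2*t - 1)/(t^2*(t^2 + 2*t + 1))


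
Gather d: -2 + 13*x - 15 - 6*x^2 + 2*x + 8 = -6*x^2 + 15*x - 9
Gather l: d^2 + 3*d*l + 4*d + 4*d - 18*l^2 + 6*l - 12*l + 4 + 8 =d^2 + 8*d - 18*l^2 + l*(3*d - 6) + 12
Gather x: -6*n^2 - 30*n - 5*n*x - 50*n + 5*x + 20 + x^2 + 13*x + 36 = -6*n^2 - 80*n + x^2 + x*(18 - 5*n) + 56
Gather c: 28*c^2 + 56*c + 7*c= 28*c^2 + 63*c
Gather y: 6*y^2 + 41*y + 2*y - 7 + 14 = 6*y^2 + 43*y + 7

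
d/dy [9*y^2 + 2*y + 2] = 18*y + 2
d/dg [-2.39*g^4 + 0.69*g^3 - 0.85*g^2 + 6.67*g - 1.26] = -9.56*g^3 + 2.07*g^2 - 1.7*g + 6.67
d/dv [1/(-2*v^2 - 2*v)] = (v + 1/2)/(v^2*(v + 1)^2)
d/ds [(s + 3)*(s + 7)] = 2*s + 10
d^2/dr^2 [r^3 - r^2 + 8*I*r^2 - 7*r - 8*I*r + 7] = 6*r - 2 + 16*I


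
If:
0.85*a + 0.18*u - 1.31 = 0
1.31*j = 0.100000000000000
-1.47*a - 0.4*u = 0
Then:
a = 6.95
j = 0.08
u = -25.54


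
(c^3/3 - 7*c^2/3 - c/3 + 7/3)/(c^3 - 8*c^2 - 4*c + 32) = (c^3 - 7*c^2 - c + 7)/(3*(c^3 - 8*c^2 - 4*c + 32))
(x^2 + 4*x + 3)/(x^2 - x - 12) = (x + 1)/(x - 4)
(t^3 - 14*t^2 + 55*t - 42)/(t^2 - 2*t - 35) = (t^2 - 7*t + 6)/(t + 5)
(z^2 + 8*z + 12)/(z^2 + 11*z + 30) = (z + 2)/(z + 5)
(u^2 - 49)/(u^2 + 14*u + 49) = (u - 7)/(u + 7)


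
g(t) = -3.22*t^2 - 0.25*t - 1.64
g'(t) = -6.44*t - 0.25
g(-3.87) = -48.90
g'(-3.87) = 24.67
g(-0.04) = -1.64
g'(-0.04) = 0.01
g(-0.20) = -1.72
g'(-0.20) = 1.04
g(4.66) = -72.73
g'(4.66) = -30.26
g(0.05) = -1.66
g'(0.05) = -0.57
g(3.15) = -34.38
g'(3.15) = -20.54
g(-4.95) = -79.30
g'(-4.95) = 31.63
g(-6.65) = -142.37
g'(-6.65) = 42.58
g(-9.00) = -260.21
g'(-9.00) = 57.71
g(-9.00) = -260.21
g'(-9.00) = 57.71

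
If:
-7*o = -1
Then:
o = 1/7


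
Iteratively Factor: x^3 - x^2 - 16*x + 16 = (x - 1)*(x^2 - 16) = (x - 1)*(x + 4)*(x - 4)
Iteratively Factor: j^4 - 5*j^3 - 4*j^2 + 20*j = (j + 2)*(j^3 - 7*j^2 + 10*j) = (j - 5)*(j + 2)*(j^2 - 2*j) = j*(j - 5)*(j + 2)*(j - 2)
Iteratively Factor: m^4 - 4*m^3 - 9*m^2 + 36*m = (m)*(m^3 - 4*m^2 - 9*m + 36) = m*(m - 4)*(m^2 - 9) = m*(m - 4)*(m + 3)*(m - 3)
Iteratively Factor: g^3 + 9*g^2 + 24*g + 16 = (g + 1)*(g^2 + 8*g + 16) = (g + 1)*(g + 4)*(g + 4)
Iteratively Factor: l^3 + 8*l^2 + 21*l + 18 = (l + 3)*(l^2 + 5*l + 6) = (l + 3)^2*(l + 2)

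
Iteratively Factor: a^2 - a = (a - 1)*(a)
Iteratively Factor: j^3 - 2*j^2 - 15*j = (j - 5)*(j^2 + 3*j) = (j - 5)*(j + 3)*(j)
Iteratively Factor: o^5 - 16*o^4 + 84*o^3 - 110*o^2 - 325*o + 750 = (o - 5)*(o^4 - 11*o^3 + 29*o^2 + 35*o - 150) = (o - 5)*(o - 3)*(o^3 - 8*o^2 + 5*o + 50) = (o - 5)*(o - 3)*(o + 2)*(o^2 - 10*o + 25) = (o - 5)^2*(o - 3)*(o + 2)*(o - 5)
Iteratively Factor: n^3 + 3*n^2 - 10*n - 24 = (n + 4)*(n^2 - n - 6) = (n + 2)*(n + 4)*(n - 3)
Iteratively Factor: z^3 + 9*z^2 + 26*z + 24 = (z + 4)*(z^2 + 5*z + 6) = (z + 3)*(z + 4)*(z + 2)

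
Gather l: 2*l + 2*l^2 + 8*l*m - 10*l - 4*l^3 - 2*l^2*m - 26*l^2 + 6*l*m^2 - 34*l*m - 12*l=-4*l^3 + l^2*(-2*m - 24) + l*(6*m^2 - 26*m - 20)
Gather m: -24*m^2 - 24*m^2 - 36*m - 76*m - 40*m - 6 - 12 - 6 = -48*m^2 - 152*m - 24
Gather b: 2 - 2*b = 2 - 2*b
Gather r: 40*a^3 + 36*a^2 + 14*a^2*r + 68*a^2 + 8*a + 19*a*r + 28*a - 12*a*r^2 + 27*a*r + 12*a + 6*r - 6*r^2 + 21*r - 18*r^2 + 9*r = 40*a^3 + 104*a^2 + 48*a + r^2*(-12*a - 24) + r*(14*a^2 + 46*a + 36)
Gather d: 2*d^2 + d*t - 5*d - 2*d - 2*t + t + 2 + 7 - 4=2*d^2 + d*(t - 7) - t + 5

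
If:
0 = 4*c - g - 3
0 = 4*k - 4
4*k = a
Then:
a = 4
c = g/4 + 3/4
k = 1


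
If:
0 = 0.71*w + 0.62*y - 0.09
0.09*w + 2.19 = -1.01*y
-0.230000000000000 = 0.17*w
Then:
No Solution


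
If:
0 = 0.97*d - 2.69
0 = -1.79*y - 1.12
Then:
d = 2.77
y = -0.63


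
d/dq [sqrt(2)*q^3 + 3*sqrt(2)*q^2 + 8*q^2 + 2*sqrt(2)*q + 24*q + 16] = 3*sqrt(2)*q^2 + 6*sqrt(2)*q + 16*q + 2*sqrt(2) + 24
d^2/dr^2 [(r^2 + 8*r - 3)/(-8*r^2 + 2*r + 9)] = 6*(-176*r^3 + 120*r^2 - 624*r + 97)/(512*r^6 - 384*r^5 - 1632*r^4 + 856*r^3 + 1836*r^2 - 486*r - 729)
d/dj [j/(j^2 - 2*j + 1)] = (-j - 1)/(j^3 - 3*j^2 + 3*j - 1)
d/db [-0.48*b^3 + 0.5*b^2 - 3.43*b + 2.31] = -1.44*b^2 + 1.0*b - 3.43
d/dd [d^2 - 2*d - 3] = 2*d - 2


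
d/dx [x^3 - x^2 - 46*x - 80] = 3*x^2 - 2*x - 46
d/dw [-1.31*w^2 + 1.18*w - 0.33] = 1.18 - 2.62*w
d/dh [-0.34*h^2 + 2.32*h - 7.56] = 2.32 - 0.68*h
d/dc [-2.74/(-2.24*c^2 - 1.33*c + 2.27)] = (-12.2752*c - 3.6442)/(2.24*c^2 + 1.33*c - 2.27)^2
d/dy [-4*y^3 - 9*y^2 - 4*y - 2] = -12*y^2 - 18*y - 4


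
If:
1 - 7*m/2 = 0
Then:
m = 2/7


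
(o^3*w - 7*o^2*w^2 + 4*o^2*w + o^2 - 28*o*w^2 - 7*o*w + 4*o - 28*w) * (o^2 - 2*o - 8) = o^5*w - 7*o^4*w^2 + 2*o^4*w + o^4 - 14*o^3*w^2 - 23*o^3*w + 2*o^3 + 112*o^2*w^2 - 46*o^2*w - 16*o^2 + 224*o*w^2 + 112*o*w - 32*o + 224*w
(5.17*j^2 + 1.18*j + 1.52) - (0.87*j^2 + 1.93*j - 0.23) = 4.3*j^2 - 0.75*j + 1.75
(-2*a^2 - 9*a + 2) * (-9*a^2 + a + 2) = 18*a^4 + 79*a^3 - 31*a^2 - 16*a + 4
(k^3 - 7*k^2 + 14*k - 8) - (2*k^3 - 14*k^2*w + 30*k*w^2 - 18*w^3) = -k^3 + 14*k^2*w - 7*k^2 - 30*k*w^2 + 14*k + 18*w^3 - 8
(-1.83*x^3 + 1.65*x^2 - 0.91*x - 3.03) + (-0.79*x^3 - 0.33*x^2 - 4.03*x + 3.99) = -2.62*x^3 + 1.32*x^2 - 4.94*x + 0.96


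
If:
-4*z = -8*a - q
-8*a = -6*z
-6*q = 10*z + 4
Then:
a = 3/2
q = -4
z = 2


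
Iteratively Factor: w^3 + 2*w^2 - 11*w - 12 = (w + 4)*(w^2 - 2*w - 3) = (w - 3)*(w + 4)*(w + 1)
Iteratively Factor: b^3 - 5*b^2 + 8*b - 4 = (b - 2)*(b^2 - 3*b + 2) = (b - 2)^2*(b - 1)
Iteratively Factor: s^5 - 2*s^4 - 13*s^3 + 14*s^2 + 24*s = (s - 2)*(s^4 - 13*s^2 - 12*s) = (s - 4)*(s - 2)*(s^3 + 4*s^2 + 3*s) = s*(s - 4)*(s - 2)*(s^2 + 4*s + 3) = s*(s - 4)*(s - 2)*(s + 3)*(s + 1)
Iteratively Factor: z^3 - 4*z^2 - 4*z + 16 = (z - 4)*(z^2 - 4) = (z - 4)*(z - 2)*(z + 2)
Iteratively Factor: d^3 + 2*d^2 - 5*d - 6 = (d + 1)*(d^2 + d - 6) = (d + 1)*(d + 3)*(d - 2)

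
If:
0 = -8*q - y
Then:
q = -y/8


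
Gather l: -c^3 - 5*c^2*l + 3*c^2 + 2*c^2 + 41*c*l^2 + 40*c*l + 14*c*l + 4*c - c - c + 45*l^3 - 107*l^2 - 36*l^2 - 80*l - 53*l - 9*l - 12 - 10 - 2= -c^3 + 5*c^2 + 2*c + 45*l^3 + l^2*(41*c - 143) + l*(-5*c^2 + 54*c - 142) - 24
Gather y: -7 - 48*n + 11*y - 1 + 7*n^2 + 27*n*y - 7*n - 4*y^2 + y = 7*n^2 - 55*n - 4*y^2 + y*(27*n + 12) - 8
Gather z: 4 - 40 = -36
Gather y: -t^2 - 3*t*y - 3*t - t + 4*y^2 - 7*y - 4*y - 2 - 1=-t^2 - 4*t + 4*y^2 + y*(-3*t - 11) - 3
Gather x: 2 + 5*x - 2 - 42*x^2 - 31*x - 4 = -42*x^2 - 26*x - 4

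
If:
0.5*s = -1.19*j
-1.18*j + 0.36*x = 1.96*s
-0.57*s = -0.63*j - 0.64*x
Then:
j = 0.00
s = 0.00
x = 0.00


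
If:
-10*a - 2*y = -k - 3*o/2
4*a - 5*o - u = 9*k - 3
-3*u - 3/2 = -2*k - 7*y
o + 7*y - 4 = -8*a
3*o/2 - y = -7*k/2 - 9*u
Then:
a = 10299/102304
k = -7899/25576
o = 31915/25576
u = -1457/25576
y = 7113/25576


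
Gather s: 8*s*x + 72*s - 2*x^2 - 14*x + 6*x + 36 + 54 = s*(8*x + 72) - 2*x^2 - 8*x + 90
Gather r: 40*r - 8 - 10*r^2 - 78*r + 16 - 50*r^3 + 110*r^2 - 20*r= -50*r^3 + 100*r^2 - 58*r + 8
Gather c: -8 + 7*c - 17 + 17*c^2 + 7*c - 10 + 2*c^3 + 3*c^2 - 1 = 2*c^3 + 20*c^2 + 14*c - 36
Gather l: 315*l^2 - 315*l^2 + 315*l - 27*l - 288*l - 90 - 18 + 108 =0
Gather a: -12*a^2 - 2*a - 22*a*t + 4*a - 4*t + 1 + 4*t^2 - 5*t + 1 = -12*a^2 + a*(2 - 22*t) + 4*t^2 - 9*t + 2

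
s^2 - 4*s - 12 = (s - 6)*(s + 2)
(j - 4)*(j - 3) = j^2 - 7*j + 12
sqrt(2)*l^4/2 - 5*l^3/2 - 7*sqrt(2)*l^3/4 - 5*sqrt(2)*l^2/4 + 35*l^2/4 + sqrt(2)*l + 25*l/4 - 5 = (l - 4)*(l - 1/2)*(l - 5*sqrt(2)/2)*(sqrt(2)*l/2 + sqrt(2)/2)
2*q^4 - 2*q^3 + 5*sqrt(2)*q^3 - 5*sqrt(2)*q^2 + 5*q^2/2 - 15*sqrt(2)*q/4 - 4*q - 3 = (q - 3/2)*(q + 2*sqrt(2))*(sqrt(2)*q + 1)*(sqrt(2)*q + sqrt(2)/2)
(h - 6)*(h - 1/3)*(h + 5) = h^3 - 4*h^2/3 - 89*h/3 + 10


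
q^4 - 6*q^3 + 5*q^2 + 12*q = q*(q - 4)*(q - 3)*(q + 1)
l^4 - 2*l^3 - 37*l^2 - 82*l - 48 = (l - 8)*(l + 1)*(l + 2)*(l + 3)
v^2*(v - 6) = v^3 - 6*v^2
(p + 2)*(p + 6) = p^2 + 8*p + 12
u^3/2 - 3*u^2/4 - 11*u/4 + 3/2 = (u/2 + 1)*(u - 3)*(u - 1/2)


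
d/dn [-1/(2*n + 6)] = 1/(2*(n + 3)^2)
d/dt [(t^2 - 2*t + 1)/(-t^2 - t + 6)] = (-3*t^2 + 14*t - 11)/(t^4 + 2*t^3 - 11*t^2 - 12*t + 36)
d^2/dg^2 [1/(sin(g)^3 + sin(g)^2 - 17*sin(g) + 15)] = (-9*sin(g)^5 - 20*sin(g)^4 + 22*sin(g)^3 + 224*sin(g)^2 - 101*sin(g) - 548)/((sin(g) - 3)^3*(sin(g) - 1)^2*(sin(g) + 5)^3)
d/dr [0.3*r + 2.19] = 0.300000000000000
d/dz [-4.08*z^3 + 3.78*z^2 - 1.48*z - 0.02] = -12.24*z^2 + 7.56*z - 1.48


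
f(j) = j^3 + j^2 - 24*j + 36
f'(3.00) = 9.00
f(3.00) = 0.00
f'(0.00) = -24.00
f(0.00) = 36.00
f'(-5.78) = 64.67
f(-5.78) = 15.03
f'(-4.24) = 21.45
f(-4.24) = 79.51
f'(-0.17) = -24.25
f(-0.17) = 40.10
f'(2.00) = -8.00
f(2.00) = 0.00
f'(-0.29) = -24.33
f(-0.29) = 43.02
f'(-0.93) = -23.27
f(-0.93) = 58.38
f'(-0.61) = -24.10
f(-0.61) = 50.79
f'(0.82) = -20.34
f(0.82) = 17.54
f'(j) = 3*j^2 + 2*j - 24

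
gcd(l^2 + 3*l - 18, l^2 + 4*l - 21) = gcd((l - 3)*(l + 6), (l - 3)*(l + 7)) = l - 3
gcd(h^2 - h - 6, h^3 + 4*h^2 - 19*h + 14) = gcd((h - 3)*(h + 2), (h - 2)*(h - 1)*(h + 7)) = 1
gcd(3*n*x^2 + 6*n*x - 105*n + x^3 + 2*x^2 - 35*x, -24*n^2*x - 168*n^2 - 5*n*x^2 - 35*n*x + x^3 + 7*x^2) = 3*n*x + 21*n + x^2 + 7*x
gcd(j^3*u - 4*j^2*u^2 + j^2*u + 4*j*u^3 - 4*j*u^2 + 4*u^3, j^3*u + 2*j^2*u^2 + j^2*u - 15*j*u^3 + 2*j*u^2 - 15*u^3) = j*u + u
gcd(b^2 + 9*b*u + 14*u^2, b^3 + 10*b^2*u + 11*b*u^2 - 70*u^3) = b + 7*u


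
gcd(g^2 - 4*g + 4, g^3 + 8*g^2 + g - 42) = g - 2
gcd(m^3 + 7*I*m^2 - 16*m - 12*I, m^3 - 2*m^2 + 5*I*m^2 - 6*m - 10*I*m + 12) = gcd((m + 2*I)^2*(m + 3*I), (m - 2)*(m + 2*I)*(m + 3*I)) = m^2 + 5*I*m - 6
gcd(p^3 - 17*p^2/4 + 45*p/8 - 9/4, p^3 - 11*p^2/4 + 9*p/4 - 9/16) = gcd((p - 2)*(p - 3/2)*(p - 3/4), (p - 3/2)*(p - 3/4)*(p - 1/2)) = p^2 - 9*p/4 + 9/8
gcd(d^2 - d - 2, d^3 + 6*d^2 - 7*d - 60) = 1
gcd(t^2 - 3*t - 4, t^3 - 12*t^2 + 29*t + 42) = t + 1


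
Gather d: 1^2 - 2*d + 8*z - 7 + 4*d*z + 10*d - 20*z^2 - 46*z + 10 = d*(4*z + 8) - 20*z^2 - 38*z + 4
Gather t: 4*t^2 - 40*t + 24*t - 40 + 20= 4*t^2 - 16*t - 20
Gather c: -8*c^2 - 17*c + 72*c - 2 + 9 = -8*c^2 + 55*c + 7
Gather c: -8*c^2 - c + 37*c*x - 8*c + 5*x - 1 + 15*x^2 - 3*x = -8*c^2 + c*(37*x - 9) + 15*x^2 + 2*x - 1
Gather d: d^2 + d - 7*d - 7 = d^2 - 6*d - 7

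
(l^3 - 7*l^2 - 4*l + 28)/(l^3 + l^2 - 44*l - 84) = (l - 2)/(l + 6)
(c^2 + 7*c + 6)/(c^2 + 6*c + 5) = (c + 6)/(c + 5)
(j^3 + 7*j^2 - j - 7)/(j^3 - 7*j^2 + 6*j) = (j^2 + 8*j + 7)/(j*(j - 6))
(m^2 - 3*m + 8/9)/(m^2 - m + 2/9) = (3*m - 8)/(3*m - 2)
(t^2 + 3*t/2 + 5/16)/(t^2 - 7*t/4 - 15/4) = (t + 1/4)/(t - 3)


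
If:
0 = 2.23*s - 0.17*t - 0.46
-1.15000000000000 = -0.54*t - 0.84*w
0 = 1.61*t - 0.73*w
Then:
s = 0.24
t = 0.48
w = 1.06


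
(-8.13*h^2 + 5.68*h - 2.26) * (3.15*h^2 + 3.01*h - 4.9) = -25.6095*h^4 - 6.5793*h^3 + 49.8148*h^2 - 34.6346*h + 11.074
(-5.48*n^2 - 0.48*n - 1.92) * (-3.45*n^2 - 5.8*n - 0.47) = 18.906*n^4 + 33.44*n^3 + 11.9836*n^2 + 11.3616*n + 0.9024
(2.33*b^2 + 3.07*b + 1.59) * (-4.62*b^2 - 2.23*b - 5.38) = -10.7646*b^4 - 19.3793*b^3 - 26.7273*b^2 - 20.0623*b - 8.5542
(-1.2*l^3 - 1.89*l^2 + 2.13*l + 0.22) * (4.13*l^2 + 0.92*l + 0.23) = -4.956*l^5 - 8.9097*l^4 + 6.7821*l^3 + 2.4335*l^2 + 0.6923*l + 0.0506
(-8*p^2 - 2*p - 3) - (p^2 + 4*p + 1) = -9*p^2 - 6*p - 4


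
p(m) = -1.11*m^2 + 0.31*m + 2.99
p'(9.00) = -19.67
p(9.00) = -84.13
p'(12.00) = -26.33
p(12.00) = -153.13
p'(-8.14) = 18.38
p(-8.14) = -73.08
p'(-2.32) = 5.46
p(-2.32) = -3.70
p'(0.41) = -0.60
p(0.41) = 2.93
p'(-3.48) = 8.04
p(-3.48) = -11.53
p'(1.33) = -2.64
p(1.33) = 1.44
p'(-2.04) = 4.84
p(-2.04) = -2.26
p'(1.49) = -3.00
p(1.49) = 0.99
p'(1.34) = -2.66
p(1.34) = 1.41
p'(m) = 0.31 - 2.22*m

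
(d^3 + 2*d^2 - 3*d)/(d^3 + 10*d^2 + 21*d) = (d - 1)/(d + 7)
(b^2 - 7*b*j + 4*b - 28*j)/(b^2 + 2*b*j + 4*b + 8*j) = (b - 7*j)/(b + 2*j)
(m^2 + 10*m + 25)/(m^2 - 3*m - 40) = (m + 5)/(m - 8)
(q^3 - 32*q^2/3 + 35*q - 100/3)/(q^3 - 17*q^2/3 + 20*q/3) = (q - 5)/q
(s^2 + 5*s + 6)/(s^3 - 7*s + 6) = (s + 2)/(s^2 - 3*s + 2)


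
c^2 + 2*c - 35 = (c - 5)*(c + 7)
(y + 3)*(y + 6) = y^2 + 9*y + 18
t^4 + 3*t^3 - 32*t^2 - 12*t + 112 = (t - 4)*(t - 2)*(t + 2)*(t + 7)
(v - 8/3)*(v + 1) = v^2 - 5*v/3 - 8/3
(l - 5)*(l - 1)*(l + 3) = l^3 - 3*l^2 - 13*l + 15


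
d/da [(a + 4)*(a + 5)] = 2*a + 9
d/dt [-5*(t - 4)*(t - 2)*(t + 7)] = -15*t^2 - 10*t + 170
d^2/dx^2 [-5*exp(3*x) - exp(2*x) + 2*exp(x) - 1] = (-45*exp(2*x) - 4*exp(x) + 2)*exp(x)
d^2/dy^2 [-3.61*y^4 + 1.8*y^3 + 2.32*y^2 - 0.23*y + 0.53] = -43.32*y^2 + 10.8*y + 4.64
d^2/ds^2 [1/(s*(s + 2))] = 2*(s^2 + s*(s + 2) + (s + 2)^2)/(s^3*(s + 2)^3)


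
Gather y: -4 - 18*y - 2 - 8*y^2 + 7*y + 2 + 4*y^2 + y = -4*y^2 - 10*y - 4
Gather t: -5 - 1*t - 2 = -t - 7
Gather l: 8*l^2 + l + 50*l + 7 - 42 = 8*l^2 + 51*l - 35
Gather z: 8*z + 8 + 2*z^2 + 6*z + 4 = 2*z^2 + 14*z + 12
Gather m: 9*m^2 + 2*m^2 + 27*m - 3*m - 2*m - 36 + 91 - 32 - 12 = 11*m^2 + 22*m + 11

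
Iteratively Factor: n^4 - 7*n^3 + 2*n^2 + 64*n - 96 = (n - 4)*(n^3 - 3*n^2 - 10*n + 24) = (n - 4)*(n - 2)*(n^2 - n - 12) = (n - 4)*(n - 2)*(n + 3)*(n - 4)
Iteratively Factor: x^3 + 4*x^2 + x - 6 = (x - 1)*(x^2 + 5*x + 6) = (x - 1)*(x + 2)*(x + 3)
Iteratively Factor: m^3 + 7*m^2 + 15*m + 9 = (m + 3)*(m^2 + 4*m + 3) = (m + 1)*(m + 3)*(m + 3)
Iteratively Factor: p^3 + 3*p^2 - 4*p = (p)*(p^2 + 3*p - 4) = p*(p - 1)*(p + 4)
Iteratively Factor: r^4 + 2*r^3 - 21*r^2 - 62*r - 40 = (r + 1)*(r^3 + r^2 - 22*r - 40) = (r - 5)*(r + 1)*(r^2 + 6*r + 8) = (r - 5)*(r + 1)*(r + 2)*(r + 4)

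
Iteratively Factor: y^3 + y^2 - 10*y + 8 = (y - 1)*(y^2 + 2*y - 8) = (y - 1)*(y + 4)*(y - 2)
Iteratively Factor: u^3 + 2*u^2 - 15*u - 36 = (u - 4)*(u^2 + 6*u + 9) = (u - 4)*(u + 3)*(u + 3)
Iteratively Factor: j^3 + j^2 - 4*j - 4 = (j - 2)*(j^2 + 3*j + 2) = (j - 2)*(j + 2)*(j + 1)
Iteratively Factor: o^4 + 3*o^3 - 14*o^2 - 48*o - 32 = (o + 4)*(o^3 - o^2 - 10*o - 8) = (o - 4)*(o + 4)*(o^2 + 3*o + 2) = (o - 4)*(o + 2)*(o + 4)*(o + 1)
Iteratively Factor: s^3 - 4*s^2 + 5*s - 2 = (s - 1)*(s^2 - 3*s + 2) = (s - 1)^2*(s - 2)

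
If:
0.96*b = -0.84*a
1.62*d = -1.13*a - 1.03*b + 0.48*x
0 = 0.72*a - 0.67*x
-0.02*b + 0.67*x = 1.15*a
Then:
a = 0.00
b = 0.00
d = 0.00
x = 0.00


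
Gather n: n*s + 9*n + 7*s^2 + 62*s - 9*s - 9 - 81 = n*(s + 9) + 7*s^2 + 53*s - 90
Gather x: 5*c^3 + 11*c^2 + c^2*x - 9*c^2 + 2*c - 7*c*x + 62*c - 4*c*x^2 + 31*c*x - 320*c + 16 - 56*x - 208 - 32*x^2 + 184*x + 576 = 5*c^3 + 2*c^2 - 256*c + x^2*(-4*c - 32) + x*(c^2 + 24*c + 128) + 384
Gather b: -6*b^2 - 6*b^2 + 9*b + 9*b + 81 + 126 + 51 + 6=-12*b^2 + 18*b + 264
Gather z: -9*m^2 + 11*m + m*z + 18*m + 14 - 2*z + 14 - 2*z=-9*m^2 + 29*m + z*(m - 4) + 28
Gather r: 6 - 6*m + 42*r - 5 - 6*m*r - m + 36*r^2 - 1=-7*m + 36*r^2 + r*(42 - 6*m)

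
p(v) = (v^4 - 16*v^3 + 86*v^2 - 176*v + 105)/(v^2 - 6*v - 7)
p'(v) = (6 - 2*v)*(v^4 - 16*v^3 + 86*v^2 - 176*v + 105)/(v^2 - 6*v - 7)^2 + (4*v^3 - 48*v^2 + 172*v - 176)/(v^2 - 6*v - 7) = 2*(v^3 - 3*v^2 - 9*v + 19)/(v^2 + 2*v + 1)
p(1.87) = 1.07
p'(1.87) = -0.43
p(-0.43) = -46.73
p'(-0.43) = 136.88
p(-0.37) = -39.35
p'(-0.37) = 110.20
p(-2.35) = 97.58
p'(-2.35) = 11.64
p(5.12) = 0.17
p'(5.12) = 1.52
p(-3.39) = 98.48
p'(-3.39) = -8.38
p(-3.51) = 99.54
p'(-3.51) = -9.40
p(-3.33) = 97.99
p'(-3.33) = -7.82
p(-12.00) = 301.36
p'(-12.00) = -33.60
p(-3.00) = 96.00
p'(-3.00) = -4.00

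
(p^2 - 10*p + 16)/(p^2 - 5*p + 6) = (p - 8)/(p - 3)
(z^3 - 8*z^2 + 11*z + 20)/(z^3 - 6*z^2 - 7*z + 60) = (z + 1)/(z + 3)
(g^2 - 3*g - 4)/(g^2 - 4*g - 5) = (g - 4)/(g - 5)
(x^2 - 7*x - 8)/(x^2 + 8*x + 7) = (x - 8)/(x + 7)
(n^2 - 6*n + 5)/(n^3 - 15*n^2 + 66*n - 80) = (n - 1)/(n^2 - 10*n + 16)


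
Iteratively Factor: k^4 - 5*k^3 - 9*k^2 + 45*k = (k - 5)*(k^3 - 9*k) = k*(k - 5)*(k^2 - 9) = k*(k - 5)*(k + 3)*(k - 3)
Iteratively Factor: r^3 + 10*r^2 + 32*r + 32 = (r + 2)*(r^2 + 8*r + 16) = (r + 2)*(r + 4)*(r + 4)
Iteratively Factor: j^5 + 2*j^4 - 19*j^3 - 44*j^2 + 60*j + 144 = (j - 2)*(j^4 + 4*j^3 - 11*j^2 - 66*j - 72) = (j - 2)*(j + 3)*(j^3 + j^2 - 14*j - 24) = (j - 2)*(j + 2)*(j + 3)*(j^2 - j - 12) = (j - 4)*(j - 2)*(j + 2)*(j + 3)*(j + 3)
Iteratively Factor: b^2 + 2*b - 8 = (b + 4)*(b - 2)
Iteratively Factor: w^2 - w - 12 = (w - 4)*(w + 3)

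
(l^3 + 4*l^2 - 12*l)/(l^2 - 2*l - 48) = l*(l - 2)/(l - 8)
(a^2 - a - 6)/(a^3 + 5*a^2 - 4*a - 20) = (a - 3)/(a^2 + 3*a - 10)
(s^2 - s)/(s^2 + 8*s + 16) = s*(s - 1)/(s^2 + 8*s + 16)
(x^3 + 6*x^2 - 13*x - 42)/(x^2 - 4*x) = (x^3 + 6*x^2 - 13*x - 42)/(x*(x - 4))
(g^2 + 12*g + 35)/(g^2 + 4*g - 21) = (g + 5)/(g - 3)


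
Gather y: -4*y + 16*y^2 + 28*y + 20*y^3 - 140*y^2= 20*y^3 - 124*y^2 + 24*y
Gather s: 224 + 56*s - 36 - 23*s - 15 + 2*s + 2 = 35*s + 175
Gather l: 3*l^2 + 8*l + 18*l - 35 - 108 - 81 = 3*l^2 + 26*l - 224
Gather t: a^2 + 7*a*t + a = a^2 + 7*a*t + a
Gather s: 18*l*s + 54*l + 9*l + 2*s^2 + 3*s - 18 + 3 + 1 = 63*l + 2*s^2 + s*(18*l + 3) - 14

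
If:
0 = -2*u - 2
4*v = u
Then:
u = -1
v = -1/4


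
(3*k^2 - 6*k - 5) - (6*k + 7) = 3*k^2 - 12*k - 12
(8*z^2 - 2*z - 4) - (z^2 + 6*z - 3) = 7*z^2 - 8*z - 1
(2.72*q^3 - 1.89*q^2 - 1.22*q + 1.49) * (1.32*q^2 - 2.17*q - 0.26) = 3.5904*q^5 - 8.3972*q^4 + 1.7837*q^3 + 5.1056*q^2 - 2.9161*q - 0.3874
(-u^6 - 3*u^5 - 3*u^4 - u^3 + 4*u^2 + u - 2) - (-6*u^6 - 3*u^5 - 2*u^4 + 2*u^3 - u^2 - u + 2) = 5*u^6 - u^4 - 3*u^3 + 5*u^2 + 2*u - 4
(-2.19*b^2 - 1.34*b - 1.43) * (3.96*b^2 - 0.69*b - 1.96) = -8.6724*b^4 - 3.7953*b^3 - 0.4458*b^2 + 3.6131*b + 2.8028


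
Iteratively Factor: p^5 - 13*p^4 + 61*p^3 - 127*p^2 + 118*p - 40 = (p - 1)*(p^4 - 12*p^3 + 49*p^2 - 78*p + 40) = (p - 1)^2*(p^3 - 11*p^2 + 38*p - 40) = (p - 2)*(p - 1)^2*(p^2 - 9*p + 20) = (p - 4)*(p - 2)*(p - 1)^2*(p - 5)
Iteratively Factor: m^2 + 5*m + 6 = (m + 2)*(m + 3)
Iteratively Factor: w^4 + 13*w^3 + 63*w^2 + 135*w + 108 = (w + 3)*(w^3 + 10*w^2 + 33*w + 36) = (w + 3)^2*(w^2 + 7*w + 12) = (w + 3)^2*(w + 4)*(w + 3)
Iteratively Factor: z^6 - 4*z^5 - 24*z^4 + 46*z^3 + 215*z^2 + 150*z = (z + 2)*(z^5 - 6*z^4 - 12*z^3 + 70*z^2 + 75*z) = (z - 5)*(z + 2)*(z^4 - z^3 - 17*z^2 - 15*z) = (z - 5)^2*(z + 2)*(z^3 + 4*z^2 + 3*z) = z*(z - 5)^2*(z + 2)*(z^2 + 4*z + 3) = z*(z - 5)^2*(z + 1)*(z + 2)*(z + 3)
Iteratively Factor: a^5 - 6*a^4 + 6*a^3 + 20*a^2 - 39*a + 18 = (a - 3)*(a^4 - 3*a^3 - 3*a^2 + 11*a - 6) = (a - 3)*(a + 2)*(a^3 - 5*a^2 + 7*a - 3) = (a - 3)*(a - 1)*(a + 2)*(a^2 - 4*a + 3) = (a - 3)^2*(a - 1)*(a + 2)*(a - 1)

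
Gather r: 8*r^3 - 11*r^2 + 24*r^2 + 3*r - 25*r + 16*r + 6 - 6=8*r^3 + 13*r^2 - 6*r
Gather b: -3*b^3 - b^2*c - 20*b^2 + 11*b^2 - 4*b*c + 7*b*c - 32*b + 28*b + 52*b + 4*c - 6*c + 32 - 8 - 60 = -3*b^3 + b^2*(-c - 9) + b*(3*c + 48) - 2*c - 36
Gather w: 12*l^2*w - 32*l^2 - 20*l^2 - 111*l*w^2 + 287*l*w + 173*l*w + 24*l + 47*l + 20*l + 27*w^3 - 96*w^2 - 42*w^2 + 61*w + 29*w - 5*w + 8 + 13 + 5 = -52*l^2 + 91*l + 27*w^3 + w^2*(-111*l - 138) + w*(12*l^2 + 460*l + 85) + 26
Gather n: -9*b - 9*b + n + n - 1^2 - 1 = -18*b + 2*n - 2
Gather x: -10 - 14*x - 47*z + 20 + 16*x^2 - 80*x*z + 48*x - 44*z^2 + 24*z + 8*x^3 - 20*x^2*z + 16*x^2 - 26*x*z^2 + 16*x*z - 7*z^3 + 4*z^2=8*x^3 + x^2*(32 - 20*z) + x*(-26*z^2 - 64*z + 34) - 7*z^3 - 40*z^2 - 23*z + 10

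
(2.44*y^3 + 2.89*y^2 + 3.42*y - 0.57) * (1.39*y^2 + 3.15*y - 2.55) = 3.3916*y^5 + 11.7031*y^4 + 7.6353*y^3 + 2.6112*y^2 - 10.5165*y + 1.4535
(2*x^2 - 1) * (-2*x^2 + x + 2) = -4*x^4 + 2*x^3 + 6*x^2 - x - 2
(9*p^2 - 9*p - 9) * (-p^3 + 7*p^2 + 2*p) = -9*p^5 + 72*p^4 - 36*p^3 - 81*p^2 - 18*p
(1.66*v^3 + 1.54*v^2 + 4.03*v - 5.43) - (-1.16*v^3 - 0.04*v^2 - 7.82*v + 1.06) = 2.82*v^3 + 1.58*v^2 + 11.85*v - 6.49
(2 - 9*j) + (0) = 2 - 9*j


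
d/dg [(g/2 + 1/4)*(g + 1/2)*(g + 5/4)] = 3*(g + 1)*(2*g + 1)/4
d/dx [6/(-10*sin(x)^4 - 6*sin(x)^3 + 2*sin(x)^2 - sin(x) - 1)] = 6*(40*sin(x)^3 + 18*sin(x)^2 - 4*sin(x) + 1)*cos(x)/(10*sin(x)^4 + 6*sin(x)^3 - 2*sin(x)^2 + sin(x) + 1)^2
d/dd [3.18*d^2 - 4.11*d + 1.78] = 6.36*d - 4.11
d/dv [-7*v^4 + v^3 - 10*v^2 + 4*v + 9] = -28*v^3 + 3*v^2 - 20*v + 4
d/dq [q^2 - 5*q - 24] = 2*q - 5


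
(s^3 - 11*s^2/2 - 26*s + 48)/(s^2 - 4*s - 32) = s - 3/2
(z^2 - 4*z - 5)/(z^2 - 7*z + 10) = (z + 1)/(z - 2)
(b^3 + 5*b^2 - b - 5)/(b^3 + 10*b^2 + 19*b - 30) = (b + 1)/(b + 6)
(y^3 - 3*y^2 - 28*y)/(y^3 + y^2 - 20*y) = (y^2 - 3*y - 28)/(y^2 + y - 20)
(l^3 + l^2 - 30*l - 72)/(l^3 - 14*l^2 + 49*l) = (l^3 + l^2 - 30*l - 72)/(l*(l^2 - 14*l + 49))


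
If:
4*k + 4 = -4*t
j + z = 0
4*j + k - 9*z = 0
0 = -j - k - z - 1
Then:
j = 1/13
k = -1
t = 0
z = -1/13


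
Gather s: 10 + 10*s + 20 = 10*s + 30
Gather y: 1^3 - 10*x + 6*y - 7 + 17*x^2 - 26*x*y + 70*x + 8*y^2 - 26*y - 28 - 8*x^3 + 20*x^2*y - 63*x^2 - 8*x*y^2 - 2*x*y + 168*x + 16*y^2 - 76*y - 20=-8*x^3 - 46*x^2 + 228*x + y^2*(24 - 8*x) + y*(20*x^2 - 28*x - 96) - 54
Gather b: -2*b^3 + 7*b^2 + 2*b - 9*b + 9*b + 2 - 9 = -2*b^3 + 7*b^2 + 2*b - 7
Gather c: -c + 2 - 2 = -c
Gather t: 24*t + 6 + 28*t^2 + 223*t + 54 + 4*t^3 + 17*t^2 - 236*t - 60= 4*t^3 + 45*t^2 + 11*t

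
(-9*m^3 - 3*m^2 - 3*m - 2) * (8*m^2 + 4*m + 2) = -72*m^5 - 60*m^4 - 54*m^3 - 34*m^2 - 14*m - 4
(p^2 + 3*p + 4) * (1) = p^2 + 3*p + 4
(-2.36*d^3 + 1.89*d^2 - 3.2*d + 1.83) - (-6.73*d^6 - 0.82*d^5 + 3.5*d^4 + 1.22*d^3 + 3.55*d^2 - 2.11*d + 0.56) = 6.73*d^6 + 0.82*d^5 - 3.5*d^4 - 3.58*d^3 - 1.66*d^2 - 1.09*d + 1.27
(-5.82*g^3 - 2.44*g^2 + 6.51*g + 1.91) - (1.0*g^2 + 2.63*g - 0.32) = -5.82*g^3 - 3.44*g^2 + 3.88*g + 2.23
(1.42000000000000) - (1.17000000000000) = 0.250000000000000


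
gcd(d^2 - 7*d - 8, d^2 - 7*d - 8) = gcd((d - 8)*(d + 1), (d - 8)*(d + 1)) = d^2 - 7*d - 8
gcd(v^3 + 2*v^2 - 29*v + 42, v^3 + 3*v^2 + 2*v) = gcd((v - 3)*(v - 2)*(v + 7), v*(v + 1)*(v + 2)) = 1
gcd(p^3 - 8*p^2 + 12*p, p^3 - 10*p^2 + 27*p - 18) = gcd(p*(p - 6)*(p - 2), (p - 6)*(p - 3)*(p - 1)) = p - 6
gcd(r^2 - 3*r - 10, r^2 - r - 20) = r - 5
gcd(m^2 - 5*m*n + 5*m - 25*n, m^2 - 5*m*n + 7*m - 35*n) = m - 5*n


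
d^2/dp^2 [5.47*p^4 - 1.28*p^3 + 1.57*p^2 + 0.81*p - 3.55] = 65.64*p^2 - 7.68*p + 3.14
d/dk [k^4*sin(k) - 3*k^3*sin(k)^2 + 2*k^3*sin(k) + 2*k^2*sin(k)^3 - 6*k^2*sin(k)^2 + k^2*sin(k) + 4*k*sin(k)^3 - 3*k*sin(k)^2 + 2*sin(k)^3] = k^4*cos(k) + 4*k^3*sin(k) - 3*k^3*sin(2*k) + 2*k^3*cos(k) + 6*k^2*sin(k)^2*cos(k) - 9*k^2*sin(k)^2 + 6*k^2*sin(k) - 6*k^2*sin(2*k) + k^2*cos(k) + 4*k*sin(k)^3 + 12*k*sin(k)^2*cos(k) - 12*k*sin(k)^2 + 2*k*sin(k) - 3*k*sin(2*k) + 4*sin(k)^3 + 6*sin(k)^2*cos(k) - 3*sin(k)^2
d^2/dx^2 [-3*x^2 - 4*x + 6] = -6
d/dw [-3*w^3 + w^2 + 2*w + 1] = -9*w^2 + 2*w + 2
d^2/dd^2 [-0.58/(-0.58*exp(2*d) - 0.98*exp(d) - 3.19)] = (0.58*(1.16*exp(d) + 0.98)*(2.32*exp(d) + 1.96)*exp(d) - (1.3456*exp(d) + 0.5684)*(0.58*exp(2*d) + 0.98*exp(d) + 3.19))*exp(d)/(0.58*exp(2*d) + 0.98*exp(d) + 3.19)^3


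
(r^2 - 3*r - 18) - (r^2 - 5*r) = 2*r - 18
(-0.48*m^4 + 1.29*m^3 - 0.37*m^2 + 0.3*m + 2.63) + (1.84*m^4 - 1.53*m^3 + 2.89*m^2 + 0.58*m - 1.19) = 1.36*m^4 - 0.24*m^3 + 2.52*m^2 + 0.88*m + 1.44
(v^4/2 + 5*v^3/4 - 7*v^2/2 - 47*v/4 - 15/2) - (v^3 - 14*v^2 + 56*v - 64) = v^4/2 + v^3/4 + 21*v^2/2 - 271*v/4 + 113/2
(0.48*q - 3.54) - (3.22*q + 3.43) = -2.74*q - 6.97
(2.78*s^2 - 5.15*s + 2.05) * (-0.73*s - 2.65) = -2.0294*s^3 - 3.6075*s^2 + 12.151*s - 5.4325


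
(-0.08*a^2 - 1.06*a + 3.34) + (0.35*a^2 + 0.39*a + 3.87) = 0.27*a^2 - 0.67*a + 7.21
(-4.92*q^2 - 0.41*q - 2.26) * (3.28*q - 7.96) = -16.1376*q^3 + 37.8184*q^2 - 4.1492*q + 17.9896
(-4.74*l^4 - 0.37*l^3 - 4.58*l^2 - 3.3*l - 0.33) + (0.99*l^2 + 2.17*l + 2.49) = -4.74*l^4 - 0.37*l^3 - 3.59*l^2 - 1.13*l + 2.16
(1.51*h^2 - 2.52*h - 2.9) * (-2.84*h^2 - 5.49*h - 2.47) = -4.2884*h^4 - 1.1331*h^3 + 18.3411*h^2 + 22.1454*h + 7.163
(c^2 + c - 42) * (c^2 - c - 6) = c^4 - 49*c^2 + 36*c + 252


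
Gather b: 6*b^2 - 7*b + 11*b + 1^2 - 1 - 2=6*b^2 + 4*b - 2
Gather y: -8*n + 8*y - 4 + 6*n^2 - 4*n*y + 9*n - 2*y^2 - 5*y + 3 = 6*n^2 + n - 2*y^2 + y*(3 - 4*n) - 1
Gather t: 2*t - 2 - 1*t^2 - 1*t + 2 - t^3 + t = -t^3 - t^2 + 2*t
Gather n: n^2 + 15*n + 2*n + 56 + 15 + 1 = n^2 + 17*n + 72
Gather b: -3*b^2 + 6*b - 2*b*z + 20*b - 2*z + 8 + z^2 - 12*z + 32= -3*b^2 + b*(26 - 2*z) + z^2 - 14*z + 40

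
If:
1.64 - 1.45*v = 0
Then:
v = 1.13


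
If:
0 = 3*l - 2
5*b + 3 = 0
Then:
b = -3/5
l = 2/3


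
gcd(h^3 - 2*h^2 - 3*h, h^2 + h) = h^2 + h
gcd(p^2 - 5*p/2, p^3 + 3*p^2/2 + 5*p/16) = p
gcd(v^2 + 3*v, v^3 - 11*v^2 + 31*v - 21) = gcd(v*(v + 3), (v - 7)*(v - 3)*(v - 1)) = 1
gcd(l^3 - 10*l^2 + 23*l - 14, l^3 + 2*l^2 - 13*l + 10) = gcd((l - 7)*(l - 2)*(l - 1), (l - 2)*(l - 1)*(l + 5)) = l^2 - 3*l + 2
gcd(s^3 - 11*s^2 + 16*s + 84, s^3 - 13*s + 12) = 1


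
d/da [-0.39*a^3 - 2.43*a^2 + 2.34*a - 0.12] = -1.17*a^2 - 4.86*a + 2.34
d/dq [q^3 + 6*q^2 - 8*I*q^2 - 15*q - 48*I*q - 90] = 3*q^2 + q*(12 - 16*I) - 15 - 48*I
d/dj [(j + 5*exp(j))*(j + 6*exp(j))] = 11*j*exp(j) + 2*j + 60*exp(2*j) + 11*exp(j)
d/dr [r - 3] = 1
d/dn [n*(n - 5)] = 2*n - 5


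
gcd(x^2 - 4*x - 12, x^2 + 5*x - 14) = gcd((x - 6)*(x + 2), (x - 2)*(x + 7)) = 1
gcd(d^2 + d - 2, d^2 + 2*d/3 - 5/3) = d - 1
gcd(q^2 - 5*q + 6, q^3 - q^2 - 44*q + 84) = q - 2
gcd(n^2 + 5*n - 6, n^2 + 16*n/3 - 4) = n + 6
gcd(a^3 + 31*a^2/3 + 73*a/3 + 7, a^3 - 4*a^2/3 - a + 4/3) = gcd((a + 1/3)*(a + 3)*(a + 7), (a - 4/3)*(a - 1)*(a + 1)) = 1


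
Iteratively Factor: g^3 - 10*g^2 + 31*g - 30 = (g - 5)*(g^2 - 5*g + 6) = (g - 5)*(g - 3)*(g - 2)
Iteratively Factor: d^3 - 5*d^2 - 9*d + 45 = (d - 5)*(d^2 - 9) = (d - 5)*(d + 3)*(d - 3)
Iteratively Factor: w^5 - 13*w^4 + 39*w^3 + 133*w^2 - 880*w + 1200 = (w - 5)*(w^4 - 8*w^3 - w^2 + 128*w - 240) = (w - 5)^2*(w^3 - 3*w^2 - 16*w + 48) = (w - 5)^2*(w - 4)*(w^2 + w - 12) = (w - 5)^2*(w - 4)*(w + 4)*(w - 3)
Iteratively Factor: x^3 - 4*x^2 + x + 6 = (x - 3)*(x^2 - x - 2) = (x - 3)*(x + 1)*(x - 2)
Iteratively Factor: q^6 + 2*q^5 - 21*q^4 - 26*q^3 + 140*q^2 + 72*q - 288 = (q + 2)*(q^5 - 21*q^3 + 16*q^2 + 108*q - 144) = (q - 2)*(q + 2)*(q^4 + 2*q^3 - 17*q^2 - 18*q + 72) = (q - 2)^2*(q + 2)*(q^3 + 4*q^2 - 9*q - 36) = (q - 2)^2*(q + 2)*(q + 3)*(q^2 + q - 12) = (q - 2)^2*(q + 2)*(q + 3)*(q + 4)*(q - 3)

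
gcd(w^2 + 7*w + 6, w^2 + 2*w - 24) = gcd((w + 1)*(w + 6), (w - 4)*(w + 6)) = w + 6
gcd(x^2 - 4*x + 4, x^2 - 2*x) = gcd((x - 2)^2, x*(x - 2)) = x - 2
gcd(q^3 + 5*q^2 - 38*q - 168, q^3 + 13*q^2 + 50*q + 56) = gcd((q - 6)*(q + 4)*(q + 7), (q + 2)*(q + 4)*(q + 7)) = q^2 + 11*q + 28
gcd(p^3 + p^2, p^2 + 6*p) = p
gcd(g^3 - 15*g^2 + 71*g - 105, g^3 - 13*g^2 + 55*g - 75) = g^2 - 8*g + 15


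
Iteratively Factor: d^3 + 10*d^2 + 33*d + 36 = (d + 3)*(d^2 + 7*d + 12) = (d + 3)*(d + 4)*(d + 3)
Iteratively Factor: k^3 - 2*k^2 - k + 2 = (k - 2)*(k^2 - 1) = (k - 2)*(k + 1)*(k - 1)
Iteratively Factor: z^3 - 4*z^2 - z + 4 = (z - 4)*(z^2 - 1) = (z - 4)*(z - 1)*(z + 1)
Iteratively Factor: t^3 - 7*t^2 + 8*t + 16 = (t + 1)*(t^2 - 8*t + 16) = (t - 4)*(t + 1)*(t - 4)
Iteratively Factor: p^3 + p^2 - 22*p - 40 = (p + 2)*(p^2 - p - 20) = (p - 5)*(p + 2)*(p + 4)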